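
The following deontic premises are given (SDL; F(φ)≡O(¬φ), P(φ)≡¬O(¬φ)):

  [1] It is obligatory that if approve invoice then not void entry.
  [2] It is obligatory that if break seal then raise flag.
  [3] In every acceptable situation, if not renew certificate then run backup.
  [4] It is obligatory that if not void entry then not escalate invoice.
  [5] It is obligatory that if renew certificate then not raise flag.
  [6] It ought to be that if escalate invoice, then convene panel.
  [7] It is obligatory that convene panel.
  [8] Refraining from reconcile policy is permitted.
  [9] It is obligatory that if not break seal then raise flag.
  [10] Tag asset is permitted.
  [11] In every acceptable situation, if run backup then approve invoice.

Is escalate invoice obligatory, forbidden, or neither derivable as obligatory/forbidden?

By case analysis on break_seal: premise 2 gives O(break_seal → raise_flag) and premise 9 gives O(¬break_seal → raise_flag), so O(raise_flag) either way.
Premise 5, O(renew_certificate → ¬raise_flag), contraposes to O(raise_flag → ¬renew_certificate); with O(raise_flag) we get O(¬renew_certificate).
Applying K to premise 3 (O(¬renew_certificate → run_backup)) and O(¬renew_certificate) yields O(run_backup).
Applying K to premise 11 (O(run_backup → approve_invoice)) and O(run_backup) yields O(approve_invoice).
With premise 1, O(approve_invoice → ¬void_entry), the K-axiom yields O(¬void_entry).
Applying K to premise 4 (O(¬void_entry → ¬escalate_invoice)) and O(¬void_entry) yields O(¬escalate_invoice).
Premises 6, 7, 8, 10 do not contribute to this derivation.
Thus O(¬escalate_invoice), which is F(escalate_invoice): escalate_invoice is forbidden.

Forbidden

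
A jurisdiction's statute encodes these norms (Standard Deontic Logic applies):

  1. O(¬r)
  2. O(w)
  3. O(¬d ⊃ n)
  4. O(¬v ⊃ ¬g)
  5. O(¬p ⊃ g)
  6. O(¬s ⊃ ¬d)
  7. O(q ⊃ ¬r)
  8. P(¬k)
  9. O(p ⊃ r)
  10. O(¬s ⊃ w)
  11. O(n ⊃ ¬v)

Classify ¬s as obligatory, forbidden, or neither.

Forbidden

From premise 1 we have O(¬r).
Premise 9, O(p ⊃ r), contraposes to O(¬r ⊃ ¬p); with O(¬r) we get O(¬p).
Applying K to premise 5 (O(¬p ⊃ g)) and O(¬p) yields O(g).
The contrapositive of premise 4 (O(¬v ⊃ ¬g)) is O(g ⊃ v), and O(g) is already established, so O(v).
Premise 11, O(n ⊃ ¬v), contraposes to O(v ⊃ ¬n); with O(v) we get O(¬n).
The contrapositive of premise 3 (O(¬d ⊃ n)) is O(¬n ⊃ d), and O(¬n) is already established, so O(d).
Premise 6 is O(¬s ⊃ ¬d); contrapositively O(d ⊃ s). Since O(d) holds, K gives O(s).
Premises 2, 7, 8, 10 do not contribute to this derivation.
Thus O(s), which is F(¬s): ¬s is forbidden.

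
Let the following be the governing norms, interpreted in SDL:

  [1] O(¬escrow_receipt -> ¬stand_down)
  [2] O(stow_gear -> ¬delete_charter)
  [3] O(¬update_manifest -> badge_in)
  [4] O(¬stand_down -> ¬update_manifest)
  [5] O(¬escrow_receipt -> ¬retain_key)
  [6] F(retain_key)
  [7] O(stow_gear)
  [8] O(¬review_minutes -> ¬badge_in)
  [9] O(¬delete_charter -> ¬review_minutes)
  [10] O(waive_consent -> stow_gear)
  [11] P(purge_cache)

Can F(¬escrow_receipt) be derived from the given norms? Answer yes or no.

Premise 7 states O(stow_gear) outright.
From O(stow_gear) and premise 2, O(stow_gear -> ¬delete_charter), we obtain O(¬delete_charter).
With premise 9, O(¬delete_charter -> ¬review_minutes), the K-axiom yields O(¬review_minutes).
From O(¬review_minutes) and premise 8, O(¬review_minutes -> ¬badge_in), we obtain O(¬badge_in).
Premise 3 is O(¬update_manifest -> badge_in); contrapositively O(¬badge_in -> update_manifest). Since O(¬badge_in) holds, K gives O(update_manifest).
Premise 4, O(¬stand_down -> ¬update_manifest), contraposes to O(update_manifest -> stand_down); with O(update_manifest) we get O(stand_down).
Premise 1 is O(¬escrow_receipt -> ¬stand_down); contrapositively O(stand_down -> escrow_receipt). Since O(stand_down) holds, K gives O(escrow_receipt).
Premises 5, 6, 10, 11 do not contribute to this derivation.
So O(escrow_receipt) holds, i.e. F(¬escrow_receipt). The claim follows.

Yes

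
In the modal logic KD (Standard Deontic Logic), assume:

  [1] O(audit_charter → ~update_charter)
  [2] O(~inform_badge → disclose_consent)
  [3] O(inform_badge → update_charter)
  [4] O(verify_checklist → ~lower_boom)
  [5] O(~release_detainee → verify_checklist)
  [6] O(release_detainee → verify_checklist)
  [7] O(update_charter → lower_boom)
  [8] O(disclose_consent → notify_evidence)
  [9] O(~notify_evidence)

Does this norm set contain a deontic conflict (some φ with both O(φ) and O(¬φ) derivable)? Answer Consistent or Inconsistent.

By case analysis on ~release_detainee: premise 5 gives O(~release_detainee → verify_checklist) and premise 6 gives O(release_detainee → verify_checklist), so O(verify_checklist) either way.
With premise 4, O(verify_checklist → ~lower_boom), the K-axiom yields O(~lower_boom).
Premise 7 is O(update_charter → lower_boom); contrapositively O(~lower_boom → ~update_charter). Since O(~lower_boom) holds, K gives O(~update_charter).
The contrapositive of premise 3 (O(inform_badge → update_charter)) is O(~update_charter → ~inform_badge), and O(~update_charter) is already established, so O(~inform_badge).
Applying K to premise 2 (O(~inform_badge → disclose_consent)) and O(~inform_badge) yields O(disclose_consent).
With premise 8, O(disclose_consent → notify_evidence), the K-axiom yields O(notify_evidence).
But premise 9 directly asserts O(~notify_evidence).
We now have both O(notify_evidence) and O(~notify_evidence) — notify_evidence is simultaneously obligatory and forbidden, violating the D-axiom.

Inconsistent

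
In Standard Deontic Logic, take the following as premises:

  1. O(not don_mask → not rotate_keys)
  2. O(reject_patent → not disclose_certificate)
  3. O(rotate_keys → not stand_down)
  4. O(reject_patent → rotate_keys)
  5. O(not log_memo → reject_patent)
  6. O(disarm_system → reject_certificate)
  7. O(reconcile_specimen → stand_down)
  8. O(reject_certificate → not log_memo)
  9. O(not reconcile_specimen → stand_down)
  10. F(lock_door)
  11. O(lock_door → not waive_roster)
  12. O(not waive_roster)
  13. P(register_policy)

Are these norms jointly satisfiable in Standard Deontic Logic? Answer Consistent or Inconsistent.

Premise 11 is O(lock_door → not waive_roster); even if O(not waive_roster) held, inferring O(lock_door) would be affirming the consequent — invalid.
So O(lock_door) is not derivable, and the apparent clash with O(not lock_door) does not arise.
A world satisfying every obligation exists (e.g. disarm_system=false, disclose_certificate=false, don_mask=false, lock_door=false, log_memo=true, reconcile_specimen=false, register_policy=false, reject_certificate=false, reject_patent=false, rotate_keys=false, stand_down=true, waive_roster=false); no atom is both obligatory and forbidden, so the set is consistent.

Consistent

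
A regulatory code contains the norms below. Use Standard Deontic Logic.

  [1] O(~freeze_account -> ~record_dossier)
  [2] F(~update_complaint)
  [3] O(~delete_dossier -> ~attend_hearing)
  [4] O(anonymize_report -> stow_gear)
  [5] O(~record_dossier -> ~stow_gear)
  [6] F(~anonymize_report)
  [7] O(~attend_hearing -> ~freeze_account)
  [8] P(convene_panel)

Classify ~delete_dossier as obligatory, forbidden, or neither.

F(~anonymize_report) at premise 6 means O(anonymize_report).
From O(anonymize_report) and premise 4, O(anonymize_report -> stow_gear), we obtain O(stow_gear).
Premise 5 is O(~record_dossier -> ~stow_gear); contrapositively O(stow_gear -> record_dossier). Since O(stow_gear) holds, K gives O(record_dossier).
Premise 1 is O(~freeze_account -> ~record_dossier); contrapositively O(record_dossier -> freeze_account). Since O(record_dossier) holds, K gives O(freeze_account).
Premise 7 is O(~attend_hearing -> ~freeze_account); contrapositively O(freeze_account -> attend_hearing). Since O(freeze_account) holds, K gives O(attend_hearing).
Premise 3, O(~delete_dossier -> ~attend_hearing), contraposes to O(attend_hearing -> delete_dossier); with O(attend_hearing) we get O(delete_dossier).
Premises 2, 8 do not contribute to this derivation.
Thus O(delete_dossier), which is F(~delete_dossier): ~delete_dossier is forbidden.

Forbidden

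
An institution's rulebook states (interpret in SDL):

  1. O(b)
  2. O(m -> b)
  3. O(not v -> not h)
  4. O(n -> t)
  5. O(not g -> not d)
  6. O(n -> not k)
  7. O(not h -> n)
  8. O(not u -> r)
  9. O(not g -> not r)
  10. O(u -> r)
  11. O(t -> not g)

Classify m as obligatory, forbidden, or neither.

Neither

Premise 2 is O(m -> b); even if O(b) held, inferring O(m) would be affirming the consequent — invalid.
No premise or chain of K-axiom applications forces O(m), and none forces O(not m). So m is neither obligatory nor forbidden under these norms.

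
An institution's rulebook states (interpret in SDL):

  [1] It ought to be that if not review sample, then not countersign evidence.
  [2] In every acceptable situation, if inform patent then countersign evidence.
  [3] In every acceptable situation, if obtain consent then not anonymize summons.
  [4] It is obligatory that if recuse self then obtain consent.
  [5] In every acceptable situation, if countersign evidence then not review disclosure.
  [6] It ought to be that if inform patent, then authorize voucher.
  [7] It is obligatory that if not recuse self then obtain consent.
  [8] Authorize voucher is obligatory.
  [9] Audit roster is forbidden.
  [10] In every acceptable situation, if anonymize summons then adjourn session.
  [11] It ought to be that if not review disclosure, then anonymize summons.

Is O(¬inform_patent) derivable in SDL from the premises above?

Yes

Premises 7 and 4 cover both cases: O(¬recuse_self → obtain_consent) and O(recuse_self → obtain_consent). Since ¬recuse_self ∨ recuse_self is a tautology, O(obtain_consent) follows.
Applying K to premise 3 (O(obtain_consent → ¬anonymize_summons)) and O(obtain_consent) yields O(¬anonymize_summons).
Premise 11 is O(¬review_disclosure → anonymize_summons); contrapositively O(¬anonymize_summons → review_disclosure). Since O(¬anonymize_summons) holds, K gives O(review_disclosure).
Premise 5 is O(countersign_evidence → ¬review_disclosure); contrapositively O(review_disclosure → ¬countersign_evidence). Since O(review_disclosure) holds, K gives O(¬countersign_evidence).
Premise 2 is O(inform_patent → countersign_evidence); contrapositively O(¬countersign_evidence → ¬inform_patent). Since O(¬countersign_evidence) holds, K gives O(¬inform_patent).
Premises 1, 6, 8, 9, 10 do not contribute to this derivation.
So O(¬inform_patent) follows.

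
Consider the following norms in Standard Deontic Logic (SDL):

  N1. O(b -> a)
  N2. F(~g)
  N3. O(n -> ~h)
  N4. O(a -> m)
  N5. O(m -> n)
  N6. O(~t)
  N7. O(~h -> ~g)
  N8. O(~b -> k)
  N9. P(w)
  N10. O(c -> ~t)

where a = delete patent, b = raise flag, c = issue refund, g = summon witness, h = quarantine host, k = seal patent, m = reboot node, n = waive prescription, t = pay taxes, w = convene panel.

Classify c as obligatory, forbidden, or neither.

Neither

Premise 10 is O(c -> ~t); even if O(~t) held, inferring O(c) would be affirming the consequent — invalid.
No premise or chain of K-axiom applications forces O(c), and none forces O(~c). So c is neither obligatory nor forbidden under these norms.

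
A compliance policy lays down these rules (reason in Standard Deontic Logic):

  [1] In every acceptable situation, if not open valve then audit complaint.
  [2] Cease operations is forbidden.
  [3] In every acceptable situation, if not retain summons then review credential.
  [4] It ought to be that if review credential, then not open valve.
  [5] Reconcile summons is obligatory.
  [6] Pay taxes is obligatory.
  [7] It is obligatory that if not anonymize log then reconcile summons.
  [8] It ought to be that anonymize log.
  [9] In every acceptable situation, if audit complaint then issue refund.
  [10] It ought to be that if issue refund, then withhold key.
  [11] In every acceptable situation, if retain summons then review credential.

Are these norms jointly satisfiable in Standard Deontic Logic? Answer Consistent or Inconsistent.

Premise 7 is O(¬anonymize_log → reconcile_summons); even if O(reconcile_summons) held, inferring O(¬anonymize_log) would be affirming the consequent — invalid.
So O(¬anonymize_log) is not derivable, and the apparent clash with O(anonymize_log) does not arise.
A world satisfying every obligation exists (e.g. anonymize_log=true, audit_complaint=true, cease_operations=false, issue_refund=true, open_valve=false, pay_taxes=true, reconcile_summons=true, retain_summons=false, review_credential=true, withhold_key=true); no atom is both obligatory and forbidden, so the set is consistent.

Consistent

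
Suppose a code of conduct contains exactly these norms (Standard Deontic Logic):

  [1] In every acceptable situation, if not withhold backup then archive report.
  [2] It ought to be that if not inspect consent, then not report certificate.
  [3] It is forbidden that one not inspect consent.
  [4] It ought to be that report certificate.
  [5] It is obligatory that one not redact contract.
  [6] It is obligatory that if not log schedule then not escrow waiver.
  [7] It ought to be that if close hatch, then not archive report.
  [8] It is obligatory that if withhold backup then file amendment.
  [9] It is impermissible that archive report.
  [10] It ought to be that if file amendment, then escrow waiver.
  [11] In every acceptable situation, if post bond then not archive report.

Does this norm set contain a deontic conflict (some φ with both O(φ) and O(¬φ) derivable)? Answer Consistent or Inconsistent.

Premise 2 is O(¬inspect_consent → ¬report_certificate), but O(¬inspect_consent) is not derivable from the premises, so it does not yield O(¬report_certificate).
So O(¬report_certificate) is not derivable, and the apparent clash with O(report_certificate) does not arise.
A world satisfying every obligation exists (e.g. archive_report=false, close_hatch=false, escrow_waiver=true, file_amendment=true, inspect_consent=true, log_schedule=true, post_bond=false, redact_contract=false, report_certificate=true, withhold_backup=true); no atom is both obligatory and forbidden, so the set is consistent.

Consistent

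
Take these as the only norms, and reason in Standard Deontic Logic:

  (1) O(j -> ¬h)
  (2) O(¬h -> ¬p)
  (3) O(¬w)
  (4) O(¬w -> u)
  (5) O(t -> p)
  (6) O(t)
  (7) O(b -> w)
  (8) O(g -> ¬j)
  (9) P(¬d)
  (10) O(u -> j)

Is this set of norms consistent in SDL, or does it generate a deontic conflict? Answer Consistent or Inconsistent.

Premise 6 gives O(t).
With premise 5, O(t -> p), the K-axiom yields O(p).
Premise 2 is O(¬h -> ¬p); contrapositively O(p -> h). Since O(p) holds, K gives O(h).
Premise 1 is O(j -> ¬h); contrapositively O(h -> ¬j). Since O(h) holds, K gives O(¬j).
Premise 10 is O(u -> j); contrapositively O(¬j -> ¬u). Since O(¬j) holds, K gives O(¬u).
Premise 4 is O(¬w -> u); contrapositively O(¬u -> w). Since O(¬u) holds, K gives O(w).
However, premise 3 gives O(¬w).
We now have both O(w) and O(¬w) — w is simultaneously obligatory and forbidden, violating the D-axiom.

Inconsistent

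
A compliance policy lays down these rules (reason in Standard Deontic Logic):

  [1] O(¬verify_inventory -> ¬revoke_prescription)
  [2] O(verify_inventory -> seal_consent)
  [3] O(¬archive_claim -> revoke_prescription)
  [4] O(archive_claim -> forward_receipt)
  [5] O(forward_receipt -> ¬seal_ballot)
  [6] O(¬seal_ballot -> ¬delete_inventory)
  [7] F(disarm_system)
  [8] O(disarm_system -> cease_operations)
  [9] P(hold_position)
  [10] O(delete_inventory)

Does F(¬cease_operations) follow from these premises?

Premise 8 is O(disarm_system -> cease_operations), but O(disarm_system) is not derivable from the premises, so it does not yield O(cease_operations).
No other premise forces O(cease_operations). An ideal world satisfying every premise can still have ¬cease_operations true, so F(¬cease_operations) is not derivable.

No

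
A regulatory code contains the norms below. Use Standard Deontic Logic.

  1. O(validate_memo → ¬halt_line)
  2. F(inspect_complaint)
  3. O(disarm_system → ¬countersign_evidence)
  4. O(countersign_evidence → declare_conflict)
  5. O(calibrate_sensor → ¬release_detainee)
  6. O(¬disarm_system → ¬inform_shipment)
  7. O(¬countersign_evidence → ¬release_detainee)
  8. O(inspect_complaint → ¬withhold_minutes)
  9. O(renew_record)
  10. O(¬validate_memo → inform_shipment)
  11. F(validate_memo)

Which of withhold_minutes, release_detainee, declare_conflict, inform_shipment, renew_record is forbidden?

Premise 11, F(validate_memo), is equivalent to O(¬validate_memo).
Applying K to premise 10 (O(¬validate_memo → inform_shipment)) and O(¬validate_memo) yields O(inform_shipment).
The contrapositive of premise 6 (O(¬disarm_system → ¬inform_shipment)) is O(inform_shipment → disarm_system), and O(inform_shipment) is already established, so O(disarm_system).
Premise 3 is O(disarm_system → ¬countersign_evidence); since O(disarm_system), deontic closure gives O(¬countersign_evidence).
Premise 7 is O(¬countersign_evidence → ¬release_detainee); since O(¬countersign_evidence), deontic closure gives O(¬release_detainee).
So O(¬release_detainee) holds, i.e. release_detainee is forbidden. None of the other listed options is forbidden under the premises.

release_detainee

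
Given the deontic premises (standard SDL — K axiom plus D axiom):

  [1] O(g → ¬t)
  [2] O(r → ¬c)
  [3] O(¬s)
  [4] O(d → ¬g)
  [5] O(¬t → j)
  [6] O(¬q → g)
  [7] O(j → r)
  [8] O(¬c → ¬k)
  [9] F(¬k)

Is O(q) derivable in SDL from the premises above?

Premise 9 is F(¬k), i.e. O(k).
Premise 8, O(¬c → ¬k), contraposes to O(k → c); with O(k) we get O(c).
Premise 2, O(r → ¬c), contraposes to O(c → ¬r); with O(c) we get O(¬r).
Premise 7 is O(j → r); contrapositively O(¬r → ¬j). Since O(¬r) holds, K gives O(¬j).
Premise 5, O(¬t → j), contraposes to O(¬j → t); with O(¬j) we get O(t).
Premise 1, O(g → ¬t), contraposes to O(t → ¬g); with O(t) we get O(¬g).
Premise 6 is O(¬q → g); contrapositively O(¬g → q). Since O(¬g) holds, K gives O(q).
Premises 3, 4 do not contribute to this derivation.
So O(q) follows.

Yes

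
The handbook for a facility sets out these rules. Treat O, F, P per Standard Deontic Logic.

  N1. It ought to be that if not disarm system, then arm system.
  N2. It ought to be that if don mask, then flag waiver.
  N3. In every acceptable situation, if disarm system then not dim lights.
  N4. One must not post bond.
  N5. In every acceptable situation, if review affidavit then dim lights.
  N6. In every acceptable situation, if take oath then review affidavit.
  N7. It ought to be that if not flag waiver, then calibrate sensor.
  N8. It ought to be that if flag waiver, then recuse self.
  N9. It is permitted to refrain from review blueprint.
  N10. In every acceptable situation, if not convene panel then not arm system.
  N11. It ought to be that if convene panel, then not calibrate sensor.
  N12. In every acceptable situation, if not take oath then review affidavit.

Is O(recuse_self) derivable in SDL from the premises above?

Yes

By case analysis on take_oath: premise 6 gives O(take_oath → review_affidavit) and premise 12 gives O(¬take_oath → review_affidavit), so O(review_affidavit) either way.
With premise 5, O(review_affidavit → dim_lights), the K-axiom yields O(dim_lights).
Premise 3, O(disarm_system → ¬dim_lights), contraposes to O(dim_lights → ¬disarm_system); with O(dim_lights) we get O(¬disarm_system).
Premise 1 is O(¬disarm_system → arm_system); since O(¬disarm_system), deontic closure gives O(arm_system).
The contrapositive of premise 10 (O(¬convene_panel → ¬arm_system)) is O(arm_system → convene_panel), and O(arm_system) is already established, so O(convene_panel).
Applying K to premise 11 (O(convene_panel → ¬calibrate_sensor)) and O(convene_panel) yields O(¬calibrate_sensor).
The contrapositive of premise 7 (O(¬flag_waiver → calibrate_sensor)) is O(¬calibrate_sensor → flag_waiver), and O(¬calibrate_sensor) is already established, so O(flag_waiver).
Applying K to premise 8 (O(flag_waiver → recuse_self)) and O(flag_waiver) yields O(recuse_self).
Premises 2, 4, 9 do not contribute to this derivation.
So O(recuse_self) follows.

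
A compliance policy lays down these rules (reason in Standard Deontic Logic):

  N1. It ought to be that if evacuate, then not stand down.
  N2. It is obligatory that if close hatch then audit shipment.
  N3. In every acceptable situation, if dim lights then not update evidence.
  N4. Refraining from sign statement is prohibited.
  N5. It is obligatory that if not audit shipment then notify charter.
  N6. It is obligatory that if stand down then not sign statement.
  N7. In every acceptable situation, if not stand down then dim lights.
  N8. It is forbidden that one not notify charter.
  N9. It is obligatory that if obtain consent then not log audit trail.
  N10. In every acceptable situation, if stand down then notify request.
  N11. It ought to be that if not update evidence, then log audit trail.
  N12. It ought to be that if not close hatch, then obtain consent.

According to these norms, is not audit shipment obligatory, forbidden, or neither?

Forbidden

Premise 4 is F(¬sign_statement), i.e. O(sign_statement).
Premise 6 is O(stand_down → ¬sign_statement); contrapositively O(sign_statement → ¬stand_down). Since O(sign_statement) holds, K gives O(¬stand_down).
Premise 7 is O(¬stand_down → dim_lights); since O(¬stand_down), deontic closure gives O(dim_lights).
With premise 3, O(dim_lights → ¬update_evidence), the K-axiom yields O(¬update_evidence).
Premise 11 is O(¬update_evidence → log_audit_trail); since O(¬update_evidence), deontic closure gives O(log_audit_trail).
The contrapositive of premise 9 (O(obtain_consent → ¬log_audit_trail)) is O(log_audit_trail → ¬obtain_consent), and O(log_audit_trail) is already established, so O(¬obtain_consent).
The contrapositive of premise 12 (O(¬close_hatch → obtain_consent)) is O(¬obtain_consent → close_hatch), and O(¬obtain_consent) is already established, so O(close_hatch).
From O(close_hatch) and premise 2, O(close_hatch → audit_shipment), we obtain O(audit_shipment).
Premises 1, 5, 8, 10 do not contribute to this derivation.
Thus O(audit_shipment), which is F(¬audit_shipment): ¬audit_shipment is forbidden.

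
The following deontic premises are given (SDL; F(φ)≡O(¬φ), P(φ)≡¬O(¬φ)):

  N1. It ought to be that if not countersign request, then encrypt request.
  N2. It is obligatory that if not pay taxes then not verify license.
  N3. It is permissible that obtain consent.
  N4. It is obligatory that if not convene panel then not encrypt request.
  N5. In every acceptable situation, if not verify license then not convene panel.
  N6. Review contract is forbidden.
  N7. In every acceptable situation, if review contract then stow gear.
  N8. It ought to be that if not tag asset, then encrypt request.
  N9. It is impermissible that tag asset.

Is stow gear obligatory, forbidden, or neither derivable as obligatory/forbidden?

Premise 7 is O(review_contract → stow_gear), but O(review_contract) is not derivable from the premises, so it does not yield O(stow_gear).
No premise or chain of K-axiom applications forces O(stow_gear), and none forces O(¬stow_gear). So stow_gear is neither obligatory nor forbidden under these norms.

Neither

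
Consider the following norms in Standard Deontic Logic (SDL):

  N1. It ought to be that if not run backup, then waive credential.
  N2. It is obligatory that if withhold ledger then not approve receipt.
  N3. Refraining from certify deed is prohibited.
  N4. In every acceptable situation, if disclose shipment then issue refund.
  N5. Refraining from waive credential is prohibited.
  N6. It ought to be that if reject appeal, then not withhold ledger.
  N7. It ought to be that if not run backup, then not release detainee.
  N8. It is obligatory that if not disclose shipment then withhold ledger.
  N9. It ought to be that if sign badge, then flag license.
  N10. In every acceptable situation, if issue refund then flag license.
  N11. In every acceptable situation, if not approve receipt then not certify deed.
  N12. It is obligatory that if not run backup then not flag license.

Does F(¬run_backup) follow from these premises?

Premise 3, F(¬certify_deed), is equivalent to O(certify_deed).
The contrapositive of premise 11 (O(¬approve_receipt → ¬certify_deed)) is O(certify_deed → approve_receipt), and O(certify_deed) is already established, so O(approve_receipt).
Premise 2 is O(withhold_ledger → ¬approve_receipt); contrapositively O(approve_receipt → ¬withhold_ledger). Since O(approve_receipt) holds, K gives O(¬withhold_ledger).
The contrapositive of premise 8 (O(¬disclose_shipment → withhold_ledger)) is O(¬withhold_ledger → disclose_shipment), and O(¬withhold_ledger) is already established, so O(disclose_shipment).
From O(disclose_shipment) and premise 4, O(disclose_shipment → issue_refund), we obtain O(issue_refund).
From O(issue_refund) and premise 10, O(issue_refund → flag_license), we obtain O(flag_license).
Premise 12, O(¬run_backup → ¬flag_license), contraposes to O(flag_license → run_backup); with O(flag_license) we get O(run_backup).
Premises 1, 5, 6, 7, 9 do not contribute to this derivation.
So O(run_backup) holds, i.e. F(¬run_backup). The claim follows.

Yes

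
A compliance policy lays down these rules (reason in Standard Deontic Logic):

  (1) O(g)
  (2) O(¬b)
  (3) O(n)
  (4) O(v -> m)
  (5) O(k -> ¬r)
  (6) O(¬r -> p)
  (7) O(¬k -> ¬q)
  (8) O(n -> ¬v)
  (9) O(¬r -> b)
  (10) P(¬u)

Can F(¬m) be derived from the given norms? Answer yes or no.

No

Premise 4 is O(v -> m), but O(v) is not derivable from the premises, so it does not yield O(m).
No other premise forces O(m). An ideal world satisfying every premise can still have ¬m true, so F(¬m) is not derivable.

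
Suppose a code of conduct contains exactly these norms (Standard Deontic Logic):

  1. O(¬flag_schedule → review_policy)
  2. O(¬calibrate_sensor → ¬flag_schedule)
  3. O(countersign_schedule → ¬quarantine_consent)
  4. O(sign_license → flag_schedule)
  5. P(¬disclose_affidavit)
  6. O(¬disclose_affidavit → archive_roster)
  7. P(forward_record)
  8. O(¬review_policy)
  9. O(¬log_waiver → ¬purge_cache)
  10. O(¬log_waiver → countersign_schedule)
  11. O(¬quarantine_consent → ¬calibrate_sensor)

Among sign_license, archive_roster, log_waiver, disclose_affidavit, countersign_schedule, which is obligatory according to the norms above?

log_waiver

Premise 8 gives O(¬review_policy).
Premise 1, O(¬flag_schedule → review_policy), contraposes to O(¬review_policy → flag_schedule); with O(¬review_policy) we get O(flag_schedule).
The contrapositive of premise 2 (O(¬calibrate_sensor → ¬flag_schedule)) is O(flag_schedule → calibrate_sensor), and O(flag_schedule) is already established, so O(calibrate_sensor).
The contrapositive of premise 11 (O(¬quarantine_consent → ¬calibrate_sensor)) is O(calibrate_sensor → quarantine_consent), and O(calibrate_sensor) is already established, so O(quarantine_consent).
Premise 3 is O(countersign_schedule → ¬quarantine_consent); contrapositively O(quarantine_consent → ¬countersign_schedule). Since O(quarantine_consent) holds, K gives O(¬countersign_schedule).
Premise 10, O(¬log_waiver → countersign_schedule), contraposes to O(¬countersign_schedule → log_waiver); with O(¬countersign_schedule) we get O(log_waiver).
So O(log_waiver) holds — log_waiver is obligatory. None of the other listed options is made obligatory by any chain of premises.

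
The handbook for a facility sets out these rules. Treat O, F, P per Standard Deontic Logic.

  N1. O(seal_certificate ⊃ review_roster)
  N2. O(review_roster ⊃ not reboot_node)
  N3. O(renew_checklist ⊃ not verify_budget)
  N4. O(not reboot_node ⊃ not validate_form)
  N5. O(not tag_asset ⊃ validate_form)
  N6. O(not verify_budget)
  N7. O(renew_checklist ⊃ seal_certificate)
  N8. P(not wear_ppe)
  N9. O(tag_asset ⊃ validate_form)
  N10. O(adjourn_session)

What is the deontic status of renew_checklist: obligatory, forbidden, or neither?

Premises 9 and 5 are O(tag_asset ⊃ validate_form) and O(not tag_asset ⊃ validate_form); every ideal world satisfies tag_asset or not tag_asset, so in either case validate_form holds — hence O(validate_form).
Premise 4 is O(not reboot_node ⊃ not validate_form); contrapositively O(validate_form ⊃ reboot_node). Since O(validate_form) holds, K gives O(reboot_node).
The contrapositive of premise 2 (O(review_roster ⊃ not reboot_node)) is O(reboot_node ⊃ not review_roster), and O(reboot_node) is already established, so O(not review_roster).
Premise 1 is O(seal_certificate ⊃ review_roster); contrapositively O(not review_roster ⊃ not seal_certificate). Since O(not review_roster) holds, K gives O(not seal_certificate).
Premise 7, O(renew_checklist ⊃ seal_certificate), contraposes to O(not seal_certificate ⊃ not renew_checklist); with O(not seal_certificate) we get O(not renew_checklist).
Premises 3, 6, 8, 10 do not contribute to this derivation.
Thus O(not renew_checklist), which is F(renew_checklist): renew_checklist is forbidden.

Forbidden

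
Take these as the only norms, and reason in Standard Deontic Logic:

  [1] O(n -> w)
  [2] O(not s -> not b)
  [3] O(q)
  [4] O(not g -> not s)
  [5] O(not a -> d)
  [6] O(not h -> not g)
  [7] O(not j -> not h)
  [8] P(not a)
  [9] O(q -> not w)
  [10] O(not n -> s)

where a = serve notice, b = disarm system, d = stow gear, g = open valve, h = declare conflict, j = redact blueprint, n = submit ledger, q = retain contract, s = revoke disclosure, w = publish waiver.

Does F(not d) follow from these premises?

Premise 5 is O(not a -> d), but O(not a) is not derivable from the premises (the permission P(not a) asserts only not O(a), not O(not a)), so it does not yield O(d).
No other premise forces O(d). An ideal world satisfying every premise can still have not d true, so F(not d) is not derivable.

No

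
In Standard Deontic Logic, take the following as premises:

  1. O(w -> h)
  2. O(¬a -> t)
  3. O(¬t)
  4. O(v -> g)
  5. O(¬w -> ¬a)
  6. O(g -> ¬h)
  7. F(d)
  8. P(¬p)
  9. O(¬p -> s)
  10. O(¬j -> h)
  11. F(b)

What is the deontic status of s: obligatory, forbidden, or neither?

Premise 9 is O(¬p -> s), but O(¬p) is not derivable from the premises (the permission P(¬p) asserts only ¬O(p), not O(¬p)), so it does not yield O(s).
No premise or chain of K-axiom applications forces O(s), and none forces O(¬s). So s is neither obligatory nor forbidden under these norms.

Neither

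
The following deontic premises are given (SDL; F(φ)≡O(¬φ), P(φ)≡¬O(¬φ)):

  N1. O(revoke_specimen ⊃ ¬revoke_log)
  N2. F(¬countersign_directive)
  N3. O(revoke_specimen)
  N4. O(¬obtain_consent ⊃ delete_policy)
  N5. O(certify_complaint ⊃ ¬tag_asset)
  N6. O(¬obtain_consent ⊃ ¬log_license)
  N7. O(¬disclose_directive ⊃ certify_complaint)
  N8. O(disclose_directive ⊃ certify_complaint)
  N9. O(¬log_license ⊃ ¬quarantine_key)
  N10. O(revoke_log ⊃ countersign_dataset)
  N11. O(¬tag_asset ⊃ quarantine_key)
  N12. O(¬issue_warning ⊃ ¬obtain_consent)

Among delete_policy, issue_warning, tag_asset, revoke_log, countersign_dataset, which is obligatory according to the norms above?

Premises 7 and 8 cover both cases: O(¬disclose_directive ⊃ certify_complaint) and O(disclose_directive ⊃ certify_complaint). Since ¬disclose_directive ∨ disclose_directive is a tautology, O(certify_complaint) follows.
From O(certify_complaint) and premise 5, O(certify_complaint ⊃ ¬tag_asset), we obtain O(¬tag_asset).
With premise 11, O(¬tag_asset ⊃ quarantine_key), the K-axiom yields O(quarantine_key).
Premise 9 is O(¬log_license ⊃ ¬quarantine_key); contrapositively O(quarantine_key ⊃ log_license). Since O(quarantine_key) holds, K gives O(log_license).
Premise 6, O(¬obtain_consent ⊃ ¬log_license), contraposes to O(log_license ⊃ obtain_consent); with O(log_license) we get O(obtain_consent).
Premise 12, O(¬issue_warning ⊃ ¬obtain_consent), contraposes to O(obtain_consent ⊃ issue_warning); with O(obtain_consent) we get O(issue_warning).
So O(issue_warning) holds — issue_warning is obligatory. None of the other listed options is made obligatory by any chain of premises.

issue_warning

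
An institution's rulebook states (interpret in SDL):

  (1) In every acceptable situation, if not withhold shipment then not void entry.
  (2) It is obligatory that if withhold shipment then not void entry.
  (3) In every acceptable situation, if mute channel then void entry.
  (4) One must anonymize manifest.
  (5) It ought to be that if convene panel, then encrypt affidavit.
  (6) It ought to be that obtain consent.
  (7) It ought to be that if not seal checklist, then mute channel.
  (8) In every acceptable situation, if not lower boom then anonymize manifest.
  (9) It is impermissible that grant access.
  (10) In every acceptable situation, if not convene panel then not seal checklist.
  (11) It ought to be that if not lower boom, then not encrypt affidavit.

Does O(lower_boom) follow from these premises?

Yes

By case analysis on withhold_shipment: premise 2 gives O(withhold_shipment → ¬void_entry) and premise 1 gives O(¬withhold_shipment → ¬void_entry), so O(¬void_entry) either way.
The contrapositive of premise 3 (O(mute_channel → void_entry)) is O(¬void_entry → ¬mute_channel), and O(¬void_entry) is already established, so O(¬mute_channel).
Premise 7 is O(¬seal_checklist → mute_channel); contrapositively O(¬mute_channel → seal_checklist). Since O(¬mute_channel) holds, K gives O(seal_checklist).
Premise 10, O(¬convene_panel → ¬seal_checklist), contraposes to O(seal_checklist → convene_panel); with O(seal_checklist) we get O(convene_panel).
From O(convene_panel) and premise 5, O(convene_panel → encrypt_affidavit), we obtain O(encrypt_affidavit).
Premise 11, O(¬lower_boom → ¬encrypt_affidavit), contraposes to O(encrypt_affidavit → lower_boom); with O(encrypt_affidavit) we get O(lower_boom).
Premises 4, 6, 8, 9 do not contribute to this derivation.
So O(lower_boom) follows.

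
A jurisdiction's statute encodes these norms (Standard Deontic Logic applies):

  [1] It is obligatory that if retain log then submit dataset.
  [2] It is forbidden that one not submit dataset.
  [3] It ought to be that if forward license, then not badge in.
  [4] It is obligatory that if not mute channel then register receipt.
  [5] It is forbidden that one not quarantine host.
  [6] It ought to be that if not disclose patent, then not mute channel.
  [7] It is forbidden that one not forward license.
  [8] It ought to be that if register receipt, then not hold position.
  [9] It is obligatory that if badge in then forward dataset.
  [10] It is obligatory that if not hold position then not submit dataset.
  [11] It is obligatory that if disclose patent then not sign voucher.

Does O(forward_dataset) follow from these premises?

Premise 9 is O(badge_in → forward_dataset), but O(badge_in) is not derivable from the premises, so it does not yield O(forward_dataset).
No other premise forces O(forward_dataset). An ideal world satisfying every premise can still have forward_dataset false, so O(forward_dataset) is not derivable.

No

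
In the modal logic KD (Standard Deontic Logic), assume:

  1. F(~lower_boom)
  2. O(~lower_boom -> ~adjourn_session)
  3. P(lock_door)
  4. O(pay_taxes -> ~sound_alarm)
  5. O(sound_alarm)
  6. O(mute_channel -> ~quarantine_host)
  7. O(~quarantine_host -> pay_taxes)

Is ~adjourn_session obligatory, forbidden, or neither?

Neither

Premise 2 is O(~lower_boom -> ~adjourn_session), but O(~lower_boom) is not derivable from the premises, so it does not yield O(~adjourn_session).
No premise or chain of K-axiom applications forces O(~adjourn_session), and none forces O(adjourn_session). So ~adjourn_session is neither obligatory nor forbidden under these norms.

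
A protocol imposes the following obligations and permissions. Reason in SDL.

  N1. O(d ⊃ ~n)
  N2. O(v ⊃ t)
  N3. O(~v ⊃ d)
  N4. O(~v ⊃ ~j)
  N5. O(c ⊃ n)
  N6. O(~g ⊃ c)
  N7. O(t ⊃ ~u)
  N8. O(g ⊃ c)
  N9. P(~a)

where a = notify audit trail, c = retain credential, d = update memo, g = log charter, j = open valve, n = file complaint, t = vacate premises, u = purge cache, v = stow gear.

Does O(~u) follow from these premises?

Yes

Premises 8 and 6 are O(g ⊃ c) and O(~g ⊃ c); every ideal world satisfies g or ~g, so in either case c holds — hence O(c).
With premise 5, O(c ⊃ n), the K-axiom yields O(n).
Premise 1, O(d ⊃ ~n), contraposes to O(n ⊃ ~d); with O(n) we get O(~d).
Premise 3, O(~v ⊃ d), contraposes to O(~d ⊃ v); with O(~d) we get O(v).
Applying K to premise 2 (O(v ⊃ t)) and O(v) yields O(t).
Applying K to premise 7 (O(t ⊃ ~u)) and O(t) yields O(~u).
Premises 4, 9 do not contribute to this derivation.
So O(~u) follows.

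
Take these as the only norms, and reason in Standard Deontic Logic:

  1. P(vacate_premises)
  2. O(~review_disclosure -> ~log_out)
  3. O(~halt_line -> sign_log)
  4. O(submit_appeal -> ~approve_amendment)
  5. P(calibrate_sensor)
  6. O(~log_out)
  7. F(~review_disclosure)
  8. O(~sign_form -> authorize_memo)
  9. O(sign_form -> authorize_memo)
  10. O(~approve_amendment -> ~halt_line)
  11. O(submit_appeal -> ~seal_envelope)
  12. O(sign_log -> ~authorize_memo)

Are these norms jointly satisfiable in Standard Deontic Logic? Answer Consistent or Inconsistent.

Premise 2 is O(~review_disclosure -> ~log_out); even if O(~log_out) held, inferring O(~review_disclosure) would be affirming the consequent — invalid.
So O(~review_disclosure) is not derivable, and the apparent clash with O(review_disclosure) does not arise.
A world satisfying every obligation exists (e.g. approve_amendment=true, authorize_memo=true, calibrate_sensor=false, halt_line=true, log_out=false, review_disclosure=true, seal_envelope=false, sign_form=false, sign_log=false, submit_appeal=false, vacate_premises=false); no atom is both obligatory and forbidden, so the set is consistent.

Consistent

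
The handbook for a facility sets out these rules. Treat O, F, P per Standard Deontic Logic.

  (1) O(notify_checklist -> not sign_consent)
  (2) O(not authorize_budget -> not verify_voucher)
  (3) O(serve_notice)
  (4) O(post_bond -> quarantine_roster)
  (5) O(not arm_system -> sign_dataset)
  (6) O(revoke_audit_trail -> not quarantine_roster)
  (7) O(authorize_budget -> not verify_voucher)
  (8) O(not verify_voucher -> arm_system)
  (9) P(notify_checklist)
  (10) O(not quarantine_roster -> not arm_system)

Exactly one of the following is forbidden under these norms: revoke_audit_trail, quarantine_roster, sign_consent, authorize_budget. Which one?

revoke_audit_trail

Premises 2 and 7 cover both cases: O(not authorize_budget -> not verify_voucher) and O(authorize_budget -> not verify_voucher). Since not authorize_budget ∨ authorize_budget is a tautology, O(not verify_voucher) follows.
Premise 8 is O(not verify_voucher -> arm_system); since O(not verify_voucher), deontic closure gives O(arm_system).
Premise 10 is O(not quarantine_roster -> not arm_system); contrapositively O(arm_system -> quarantine_roster). Since O(arm_system) holds, K gives O(quarantine_roster).
The contrapositive of premise 6 (O(revoke_audit_trail -> not quarantine_roster)) is O(quarantine_roster -> not revoke_audit_trail), and O(quarantine_roster) is already established, so O(not revoke_audit_trail).
So O(not revoke_audit_trail) holds, i.e. revoke_audit_trail is forbidden. None of the other listed options is forbidden under the premises.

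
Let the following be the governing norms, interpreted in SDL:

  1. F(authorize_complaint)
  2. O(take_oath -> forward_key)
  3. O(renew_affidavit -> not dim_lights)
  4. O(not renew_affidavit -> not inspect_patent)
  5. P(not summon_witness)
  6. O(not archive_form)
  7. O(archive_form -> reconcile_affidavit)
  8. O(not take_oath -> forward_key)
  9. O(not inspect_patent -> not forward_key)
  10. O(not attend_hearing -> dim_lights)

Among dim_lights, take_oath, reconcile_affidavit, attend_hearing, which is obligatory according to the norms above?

attend_hearing

Premises 2 and 8 are O(take_oath -> forward_key) and O(not take_oath -> forward_key); every ideal world satisfies take_oath or not take_oath, so in either case forward_key holds — hence O(forward_key).
Premise 9 is O(not inspect_patent -> not forward_key); contrapositively O(forward_key -> inspect_patent). Since O(forward_key) holds, K gives O(inspect_patent).
Premise 4, O(not renew_affidavit -> not inspect_patent), contraposes to O(inspect_patent -> renew_affidavit); with O(inspect_patent) we get O(renew_affidavit).
Applying K to premise 3 (O(renew_affidavit -> not dim_lights)) and O(renew_affidavit) yields O(not dim_lights).
Premise 10, O(not attend_hearing -> dim_lights), contraposes to O(not dim_lights -> attend_hearing); with O(not dim_lights) we get O(attend_hearing).
So O(attend_hearing) holds — attend_hearing is obligatory. None of the other listed options is made obligatory by any chain of premises.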